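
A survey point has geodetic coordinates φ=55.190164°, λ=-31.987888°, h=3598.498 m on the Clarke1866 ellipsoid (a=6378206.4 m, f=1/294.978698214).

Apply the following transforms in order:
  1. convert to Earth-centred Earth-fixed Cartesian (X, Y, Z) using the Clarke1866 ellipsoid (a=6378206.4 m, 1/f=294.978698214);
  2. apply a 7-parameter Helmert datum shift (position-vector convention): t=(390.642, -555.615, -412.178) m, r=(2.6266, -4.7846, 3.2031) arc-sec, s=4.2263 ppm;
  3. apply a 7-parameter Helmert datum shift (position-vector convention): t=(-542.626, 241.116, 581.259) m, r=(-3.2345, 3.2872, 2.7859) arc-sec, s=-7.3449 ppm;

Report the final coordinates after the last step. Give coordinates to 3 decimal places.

start: φ=55.190164°, λ=-31.987888°, h=3598.498 m
→ ECEF (a=6378206.400, f=1/294.978698214): X=3096986.7245, Y=-1934301.8929, Z=5216249.9022
→ Helmert 7p (PV): X=3097299.4947, Y=-1934884.0139, Z=5215906.9772
→ Helmert 7p (PV): X=3096843.3767, Y=-1934505.0616, Z=5216430.9065

X=3096843.377 m, Y=-1934505.062 m, Z=5216430.906 m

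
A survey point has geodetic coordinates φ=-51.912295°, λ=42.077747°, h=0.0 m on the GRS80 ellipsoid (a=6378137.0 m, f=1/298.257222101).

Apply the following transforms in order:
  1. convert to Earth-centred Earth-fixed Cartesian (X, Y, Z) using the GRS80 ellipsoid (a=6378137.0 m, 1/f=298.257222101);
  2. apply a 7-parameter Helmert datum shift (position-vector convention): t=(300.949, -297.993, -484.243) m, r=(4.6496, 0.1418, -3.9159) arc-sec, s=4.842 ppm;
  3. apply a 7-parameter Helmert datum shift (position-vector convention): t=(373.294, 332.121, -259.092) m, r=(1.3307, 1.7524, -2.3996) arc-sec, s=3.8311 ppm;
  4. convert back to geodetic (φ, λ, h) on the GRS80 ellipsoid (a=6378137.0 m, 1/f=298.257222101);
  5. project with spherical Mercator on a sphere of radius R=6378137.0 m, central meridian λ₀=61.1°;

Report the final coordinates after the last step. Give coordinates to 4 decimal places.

start: φ=-51.912295°, λ=42.077747°, h=0.000 m
→ ECEF (a=6378137.000, f=1/298.257222101): X=2926374.2995, Y=2642118.3042, Z=-4996789.4495
→ Helmert 7p (PV): X=2926736.1433, Y=2641890.1850, Z=-4997240.3401
→ Helmert 7p (PV): X=2927108.9286, Y=2642230.6182, Z=-4997526.3983
→ geod (Bowring, a=6378137.000): φ=-51.91199109°, λ=42.07180509°, h=962.8286 m
→ merc (R=6378137.0, λ₀=61.1°): E=-2118208.9675, N=-6784227.9316

E=-2118208.9675 m, N=-6784227.9316 m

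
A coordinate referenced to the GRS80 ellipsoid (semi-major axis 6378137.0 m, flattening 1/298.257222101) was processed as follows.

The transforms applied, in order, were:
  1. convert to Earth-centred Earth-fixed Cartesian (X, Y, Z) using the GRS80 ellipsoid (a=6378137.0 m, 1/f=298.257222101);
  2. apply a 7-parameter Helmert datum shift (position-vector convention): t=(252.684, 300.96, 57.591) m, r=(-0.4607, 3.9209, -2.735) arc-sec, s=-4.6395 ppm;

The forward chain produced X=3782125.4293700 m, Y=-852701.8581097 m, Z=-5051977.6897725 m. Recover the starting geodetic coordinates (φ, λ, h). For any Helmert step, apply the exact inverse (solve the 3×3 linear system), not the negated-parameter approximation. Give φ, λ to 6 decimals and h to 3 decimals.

φ=-52.682333°, λ=-12.709160°, h=3518.433 m

start: X=3782125.4294, Y=-852701.8581, Z=-5051977.6898 m
→ Helmert⁻¹: X=3781997.6348, Y=-852945.3439, Z=-5051988.7327
→ geod (Bowring, a=6378137.000): φ=-52.68233300°, λ=-12.70916000°, h=3518.4330 m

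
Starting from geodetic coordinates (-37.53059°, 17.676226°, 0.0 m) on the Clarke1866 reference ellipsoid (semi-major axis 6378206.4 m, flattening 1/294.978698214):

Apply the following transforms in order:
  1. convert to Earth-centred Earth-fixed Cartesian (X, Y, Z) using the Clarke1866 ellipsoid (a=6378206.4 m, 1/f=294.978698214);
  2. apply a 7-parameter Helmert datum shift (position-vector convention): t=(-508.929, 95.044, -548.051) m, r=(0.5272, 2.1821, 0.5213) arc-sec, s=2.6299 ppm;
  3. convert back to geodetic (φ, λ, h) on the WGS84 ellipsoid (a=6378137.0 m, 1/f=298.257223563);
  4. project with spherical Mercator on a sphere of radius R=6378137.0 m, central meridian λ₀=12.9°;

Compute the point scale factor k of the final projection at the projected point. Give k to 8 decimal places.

1.26107175

start: φ=-37.530590°, λ=17.676226°, h=0.000 m
→ ECEF (a=6378206.400, f=1/294.978698214): X=4825356.6470, Y=1537761.9016, Z=-3864063.5320
→ Helmert 7p (PV): X=4824815.6432, Y=1537883.0614, Z=-3864668.8628
→ geod (Bowring, a=6378137.000): φ=-37.53547316°, λ=17.67939073°, h=-29.5175 m
→ into merc (λ₀=12.9°): φ=-37.53547316°, λ−λ₀=4.77939073°
scale k = 1.26107175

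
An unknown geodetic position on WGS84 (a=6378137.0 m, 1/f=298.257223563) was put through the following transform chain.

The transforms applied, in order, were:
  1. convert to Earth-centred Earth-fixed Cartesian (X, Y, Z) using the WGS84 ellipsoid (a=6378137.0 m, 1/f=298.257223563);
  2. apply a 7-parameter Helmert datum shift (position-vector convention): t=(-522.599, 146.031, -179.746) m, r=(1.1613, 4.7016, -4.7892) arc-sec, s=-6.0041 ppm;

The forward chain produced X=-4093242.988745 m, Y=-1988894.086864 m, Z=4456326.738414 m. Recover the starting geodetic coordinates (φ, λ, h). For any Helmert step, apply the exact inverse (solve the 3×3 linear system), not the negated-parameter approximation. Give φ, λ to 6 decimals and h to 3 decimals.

start: X=-4093242.9887, Y=-1988894.0869, Z=4456326.7384 m
→ Helmert⁻¹: X=-4092800.3585, Y=-1989121.9994, Z=4456451.1496
→ geod (Bowring, a=6378137.000): φ=44.59370100°, λ=-154.08001000°, h=1627.0810 m

φ=44.593701°, λ=-154.080010°, h=1627.081 m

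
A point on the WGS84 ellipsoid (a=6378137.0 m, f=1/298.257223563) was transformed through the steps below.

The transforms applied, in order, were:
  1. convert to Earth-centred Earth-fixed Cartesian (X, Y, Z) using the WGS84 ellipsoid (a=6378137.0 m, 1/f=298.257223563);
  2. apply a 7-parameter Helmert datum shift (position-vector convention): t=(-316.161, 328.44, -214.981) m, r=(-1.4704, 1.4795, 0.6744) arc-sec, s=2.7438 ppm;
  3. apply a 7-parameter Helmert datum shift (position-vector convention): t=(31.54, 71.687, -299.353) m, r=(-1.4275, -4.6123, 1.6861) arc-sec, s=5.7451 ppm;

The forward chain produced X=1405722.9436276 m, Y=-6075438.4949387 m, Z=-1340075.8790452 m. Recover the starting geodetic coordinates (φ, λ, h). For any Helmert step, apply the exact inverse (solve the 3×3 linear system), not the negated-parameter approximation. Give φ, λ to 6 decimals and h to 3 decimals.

start: X=1405722.9436, Y=-6075438.4949, Z=-1340075.8790 m
→ Helmert⁻¹: X=1405603.7039, Y=-6075477.4951, Z=-1339842.3064
→ Helmert⁻¹: X=1405905.7512, Y=-6075784.3110, Z=-1339656.8779
→ geod (Bowring, a=6378137.000): φ=-12.20300800°, λ=-76.97135000°, h=1400.5300 m

φ=-12.203008°, λ=-76.971350°, h=1400.530 m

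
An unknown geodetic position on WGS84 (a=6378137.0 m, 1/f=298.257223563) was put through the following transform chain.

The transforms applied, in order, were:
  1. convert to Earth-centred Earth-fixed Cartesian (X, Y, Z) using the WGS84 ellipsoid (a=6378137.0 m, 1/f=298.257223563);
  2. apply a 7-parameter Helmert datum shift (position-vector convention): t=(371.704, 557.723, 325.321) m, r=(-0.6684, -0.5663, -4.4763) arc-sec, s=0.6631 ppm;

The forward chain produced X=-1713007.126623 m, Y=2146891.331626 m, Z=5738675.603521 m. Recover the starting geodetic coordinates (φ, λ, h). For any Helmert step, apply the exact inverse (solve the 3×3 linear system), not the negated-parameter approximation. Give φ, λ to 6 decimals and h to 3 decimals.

φ=64.574221°, λ=128.600955°, h=962.844 m

start: X=-1713007.1266, Y=2146891.3316, Z=5738675.6035 m
→ Helmert⁻¹: X=-1713408.5177, Y=2146276.4064, Z=5738358.1366
→ geod (Bowring, a=6378137.000): φ=64.57422100°, λ=128.60095500°, h=962.8440 m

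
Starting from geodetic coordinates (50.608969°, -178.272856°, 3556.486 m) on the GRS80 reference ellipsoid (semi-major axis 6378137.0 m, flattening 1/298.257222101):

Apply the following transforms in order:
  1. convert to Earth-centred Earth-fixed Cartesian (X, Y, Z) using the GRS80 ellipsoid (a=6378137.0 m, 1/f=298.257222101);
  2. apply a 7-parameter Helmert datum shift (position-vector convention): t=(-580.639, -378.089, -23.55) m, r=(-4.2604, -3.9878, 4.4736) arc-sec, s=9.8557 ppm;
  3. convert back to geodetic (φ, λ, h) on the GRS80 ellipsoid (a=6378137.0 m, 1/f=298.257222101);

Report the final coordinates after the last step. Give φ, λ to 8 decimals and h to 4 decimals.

φ=50.60365397°, λ=-178.26799670°, h=3976.2437 m

start: φ=50.608969°, λ=-178.272856°, h=3556.486 m
→ ECEF (a=6378137.000, f=1/298.257222101): X=-4056156.2853, Y=-122307.2409, Z=4908802.5704
→ Helmert 7p (PV): X=-4056869.1526, Y=-122673.1163, Z=4908751.5063
→ geod (Bowring, a=6378137.000): φ=50.60365397°, λ=-178.26799670°, h=3976.2437 m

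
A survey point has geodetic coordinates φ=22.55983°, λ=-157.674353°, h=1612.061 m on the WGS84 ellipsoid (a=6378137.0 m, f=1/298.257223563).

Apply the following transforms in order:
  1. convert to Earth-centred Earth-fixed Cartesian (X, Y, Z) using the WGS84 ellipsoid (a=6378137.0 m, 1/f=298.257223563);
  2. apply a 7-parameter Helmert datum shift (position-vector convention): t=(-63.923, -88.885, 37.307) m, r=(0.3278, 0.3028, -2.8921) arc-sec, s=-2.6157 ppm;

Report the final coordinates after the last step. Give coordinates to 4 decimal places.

X=-5452697.5031 m, Y=-2239144.6830 m, Z=2432430.6020 m

start: φ=22.559830°, λ=-157.674353°, h=1612.061 m
→ ECEF (a=6378137.000, f=1/298.257223563): X=-5452620.0178, Y=-2239134.2419, Z=2432395.2114
→ Helmert 7p (PV): X=-5452697.5031, Y=-2239144.6830, Z=2432430.6020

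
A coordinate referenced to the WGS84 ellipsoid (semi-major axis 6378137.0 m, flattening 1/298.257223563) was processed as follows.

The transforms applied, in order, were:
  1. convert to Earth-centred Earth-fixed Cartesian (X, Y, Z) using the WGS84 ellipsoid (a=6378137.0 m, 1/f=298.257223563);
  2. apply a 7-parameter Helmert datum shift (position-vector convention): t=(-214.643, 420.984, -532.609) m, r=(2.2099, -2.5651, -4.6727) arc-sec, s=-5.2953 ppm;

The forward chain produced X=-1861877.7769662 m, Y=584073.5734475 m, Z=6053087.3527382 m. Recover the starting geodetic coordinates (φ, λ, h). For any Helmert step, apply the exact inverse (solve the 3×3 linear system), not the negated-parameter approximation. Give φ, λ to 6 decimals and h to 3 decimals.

start: X=-1861877.7770, Y=584073.5734, Z=6053087.3527 m
→ Helmert⁻¹: X=-1861610.9315, Y=583678.3657, Z=6053668.9151
→ geod (Bowring, a=6378137.000): φ=72.24900600°, λ=162.59201700°, h=1526.4190 m

φ=72.249006°, λ=162.592017°, h=1526.419 m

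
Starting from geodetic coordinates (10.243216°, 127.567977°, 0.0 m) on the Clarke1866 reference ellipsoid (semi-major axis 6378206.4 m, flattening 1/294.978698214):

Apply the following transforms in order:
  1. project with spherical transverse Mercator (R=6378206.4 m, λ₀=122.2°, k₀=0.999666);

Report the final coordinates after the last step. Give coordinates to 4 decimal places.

start: φ=10.243216°, λ=127.567977°, h=0.000 m
→ tm (R=6378206.4, λ₀=122.2°): E=588653.5525, N=1144815.3126

E=588653.5525 m, N=1144815.3126 m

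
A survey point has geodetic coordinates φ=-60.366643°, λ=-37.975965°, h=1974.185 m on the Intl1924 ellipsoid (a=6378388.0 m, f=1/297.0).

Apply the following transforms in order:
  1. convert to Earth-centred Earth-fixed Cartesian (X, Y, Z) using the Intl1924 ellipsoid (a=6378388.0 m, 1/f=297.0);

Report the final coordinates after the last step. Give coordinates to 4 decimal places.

X=2493134.7716 m, Y=-1946166.6776 m, Z=-5522623.9366 m

start: φ=-60.366643°, λ=-37.975965°, h=1974.185 m
→ ECEF (a=6378388.000, f=1/297.0): X=2493134.7716, Y=-1946166.6776, Z=-5522623.9366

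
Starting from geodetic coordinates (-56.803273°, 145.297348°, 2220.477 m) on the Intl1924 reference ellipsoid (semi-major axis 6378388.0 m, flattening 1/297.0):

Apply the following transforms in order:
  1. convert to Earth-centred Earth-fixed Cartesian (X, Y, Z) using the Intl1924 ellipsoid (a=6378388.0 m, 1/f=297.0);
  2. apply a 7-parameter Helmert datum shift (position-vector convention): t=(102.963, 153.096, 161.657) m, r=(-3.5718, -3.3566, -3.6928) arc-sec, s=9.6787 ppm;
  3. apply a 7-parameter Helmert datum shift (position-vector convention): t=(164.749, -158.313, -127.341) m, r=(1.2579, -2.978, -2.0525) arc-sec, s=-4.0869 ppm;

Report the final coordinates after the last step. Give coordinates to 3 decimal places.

start: φ=-56.803273°, λ=145.297348°, h=2220.477 m
→ ECEF (a=6378388.000, f=1/297.0): X=-2878834.5236, Y=1993596.6758, Z=-5315905.8314
→ Helmert 7p (PV): X=-2878637.2239, Y=1993728.5538, Z=-5315876.9966
→ Helmert 7p (PV): X=-2878364.1221, Y=1993623.1559, Z=-5316012.0143

X=-2878364.122 m, Y=1993623.156 m, Z=-5316012.014 m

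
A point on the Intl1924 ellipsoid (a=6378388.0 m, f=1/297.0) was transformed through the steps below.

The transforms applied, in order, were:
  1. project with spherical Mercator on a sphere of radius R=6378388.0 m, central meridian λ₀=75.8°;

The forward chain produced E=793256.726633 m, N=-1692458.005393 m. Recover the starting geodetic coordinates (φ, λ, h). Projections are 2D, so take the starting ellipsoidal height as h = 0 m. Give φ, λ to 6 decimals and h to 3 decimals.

start: E=793256.7266, N=-1692458.0054 m
→ merc⁻¹: φ=-15.02768900°, λ=82.92566600°

φ=-15.027689°, λ=82.925666°, h=0.000 m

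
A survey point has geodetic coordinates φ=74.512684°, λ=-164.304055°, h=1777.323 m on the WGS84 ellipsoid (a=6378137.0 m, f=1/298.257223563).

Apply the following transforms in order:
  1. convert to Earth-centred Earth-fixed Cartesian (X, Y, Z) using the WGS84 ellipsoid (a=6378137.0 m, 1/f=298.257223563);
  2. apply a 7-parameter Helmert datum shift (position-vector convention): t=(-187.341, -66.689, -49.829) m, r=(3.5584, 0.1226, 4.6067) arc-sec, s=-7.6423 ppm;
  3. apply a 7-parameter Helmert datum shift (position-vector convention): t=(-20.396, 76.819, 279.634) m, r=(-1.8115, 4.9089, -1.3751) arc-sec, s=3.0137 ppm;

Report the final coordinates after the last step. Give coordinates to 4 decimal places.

start: φ=74.512684°, λ=-164.304055°, h=1777.323 m
→ ECEF (a=6378137.000, f=1/298.257223563): X=-1645191.9709, Y=-462316.9747, Z=6126177.4654
→ Helmert 7p (PV): X=-1645352.7724, Y=-462522.5594, Z=6126073.8205
→ Helmert 7p (PV): X=-1645235.4155, Y=-462382.3635, Z=6126415.1366

X=-1645235.4155 m, Y=-462382.3635 m, Z=6126415.1366 m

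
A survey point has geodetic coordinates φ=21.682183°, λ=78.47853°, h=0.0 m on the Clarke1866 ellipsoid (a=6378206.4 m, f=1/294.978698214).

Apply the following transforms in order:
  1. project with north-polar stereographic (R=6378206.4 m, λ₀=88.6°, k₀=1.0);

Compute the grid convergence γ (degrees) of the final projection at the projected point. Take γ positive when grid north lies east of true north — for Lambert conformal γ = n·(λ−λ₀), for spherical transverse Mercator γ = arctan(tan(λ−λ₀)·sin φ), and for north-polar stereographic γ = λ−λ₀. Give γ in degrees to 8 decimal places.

-10.12147000

start: φ=21.682183°, λ=78.478530°, h=0.000 m
→ into stereo (λ₀=88.6°): φ=21.68218300°, λ−λ₀=-10.12147000°
convergence γ = -10.12147000°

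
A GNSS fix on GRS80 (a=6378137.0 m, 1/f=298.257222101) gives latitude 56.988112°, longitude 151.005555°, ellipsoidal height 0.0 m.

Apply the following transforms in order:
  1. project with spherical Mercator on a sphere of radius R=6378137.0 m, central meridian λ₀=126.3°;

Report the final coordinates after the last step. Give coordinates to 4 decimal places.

E=2750209.8024 m, N=7757689.2570 m

start: φ=56.988112°, λ=151.005555°, h=0.000 m
→ merc (R=6378137.0, λ₀=126.3°): E=2750209.8024, N=7757689.2570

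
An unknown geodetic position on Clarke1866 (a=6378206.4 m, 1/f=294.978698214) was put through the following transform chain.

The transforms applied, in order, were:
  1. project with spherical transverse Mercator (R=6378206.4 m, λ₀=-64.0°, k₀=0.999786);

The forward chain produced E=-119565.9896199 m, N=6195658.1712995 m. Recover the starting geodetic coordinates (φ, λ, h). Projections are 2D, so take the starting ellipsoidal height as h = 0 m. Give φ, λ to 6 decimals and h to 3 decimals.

φ=55.653110°, λ=-65.904229°, h=0.000 m

start: E=-119565.9896, N=6195658.1713 m
→ tm⁻¹: φ=55.65311000°, λ=-65.90422900°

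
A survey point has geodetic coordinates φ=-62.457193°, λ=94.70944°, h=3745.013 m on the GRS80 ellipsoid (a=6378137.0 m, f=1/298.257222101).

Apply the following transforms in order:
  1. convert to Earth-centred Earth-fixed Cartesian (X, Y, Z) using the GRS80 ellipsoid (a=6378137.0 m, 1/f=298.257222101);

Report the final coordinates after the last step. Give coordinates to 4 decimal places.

X=-242929.2426 m, Y=2948856.0737 m, Z=-5635577.4269 m

start: φ=-62.457193°, λ=94.709440°, h=3745.013 m
→ ECEF (a=6378137.000, f=1/298.257222101): X=-242929.2426, Y=2948856.0737, Z=-5635577.4269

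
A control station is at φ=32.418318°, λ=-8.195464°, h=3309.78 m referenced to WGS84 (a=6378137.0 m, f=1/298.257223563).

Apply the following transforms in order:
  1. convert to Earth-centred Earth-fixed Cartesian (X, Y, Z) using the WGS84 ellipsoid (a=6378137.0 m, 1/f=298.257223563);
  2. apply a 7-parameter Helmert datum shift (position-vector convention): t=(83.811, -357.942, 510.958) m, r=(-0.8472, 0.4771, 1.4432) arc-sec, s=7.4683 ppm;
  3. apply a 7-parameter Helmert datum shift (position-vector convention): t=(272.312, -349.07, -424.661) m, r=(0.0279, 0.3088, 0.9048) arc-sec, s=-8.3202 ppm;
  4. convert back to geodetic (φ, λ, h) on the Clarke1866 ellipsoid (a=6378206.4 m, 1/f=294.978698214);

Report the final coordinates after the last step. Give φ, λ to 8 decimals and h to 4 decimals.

φ=32.41853827°, λ=-8.20154593°, h=3732.0179 m

start: φ=32.418318°, λ=-8.195464°, h=3309.780 m
→ ECEF (a=6378137.000, f=1/298.257223563): X=5337060.1878, Y=-768650.8276, Z=3401454.5274
→ Helmert 7p (PV): X=5337197.1035, Y=-768963.1963, Z=3401981.7007
→ Helmert 7p (PV): X=5337433.4752, Y=-769282.9166, Z=3401520.6402
→ geod (Bowring, a=6378206.400): φ=32.41853827°, λ=-8.20154593°, h=3732.0179 m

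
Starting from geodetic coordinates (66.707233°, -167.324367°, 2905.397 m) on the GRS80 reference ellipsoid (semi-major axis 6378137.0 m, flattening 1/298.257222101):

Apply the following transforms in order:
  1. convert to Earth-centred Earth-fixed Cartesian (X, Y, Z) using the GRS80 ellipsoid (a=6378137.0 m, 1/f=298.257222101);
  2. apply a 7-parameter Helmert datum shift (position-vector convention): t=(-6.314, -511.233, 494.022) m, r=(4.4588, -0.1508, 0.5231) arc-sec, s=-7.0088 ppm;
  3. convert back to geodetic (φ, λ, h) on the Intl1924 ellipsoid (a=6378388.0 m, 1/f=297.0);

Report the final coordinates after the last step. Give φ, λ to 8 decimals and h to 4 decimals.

φ=66.70829499°, λ=-167.31019335°, h=3187.3404 m

start: φ=66.707233°, λ=-167.324367°, h=2905.397 m
→ ECEF (a=6378137.000, f=1/298.257222101): X=-2468733.8526, Y=-555250.0716, Z=5838248.1145
→ Helmert 7p (PV): X=-2468725.7239, Y=-555889.8776, Z=5838687.4098
→ geod (Bowring, a=6378388.000): φ=66.70829499°, λ=-167.31019335°, h=3187.3404 m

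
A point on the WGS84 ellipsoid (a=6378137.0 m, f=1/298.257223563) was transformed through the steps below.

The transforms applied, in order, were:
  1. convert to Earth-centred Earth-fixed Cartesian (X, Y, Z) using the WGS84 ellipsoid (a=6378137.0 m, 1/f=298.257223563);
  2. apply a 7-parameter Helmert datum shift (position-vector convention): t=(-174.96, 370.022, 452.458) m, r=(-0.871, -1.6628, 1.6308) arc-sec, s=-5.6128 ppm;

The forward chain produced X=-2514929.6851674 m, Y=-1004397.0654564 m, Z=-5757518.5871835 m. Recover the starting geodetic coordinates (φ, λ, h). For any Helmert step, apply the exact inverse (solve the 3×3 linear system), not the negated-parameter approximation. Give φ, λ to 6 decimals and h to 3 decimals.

start: X=-2514929.6852, Y=-1004397.0655, Z=-5757518.5872 m
→ Helmert⁻¹: X=-2514823.2017, Y=-1004728.5296, Z=-5757987.3332
→ geod (Bowring, a=6378137.000): φ=-64.95926100°, λ=-158.22217800°, h=2426.6070 m

φ=-64.959261°, λ=-158.222178°, h=2426.607 m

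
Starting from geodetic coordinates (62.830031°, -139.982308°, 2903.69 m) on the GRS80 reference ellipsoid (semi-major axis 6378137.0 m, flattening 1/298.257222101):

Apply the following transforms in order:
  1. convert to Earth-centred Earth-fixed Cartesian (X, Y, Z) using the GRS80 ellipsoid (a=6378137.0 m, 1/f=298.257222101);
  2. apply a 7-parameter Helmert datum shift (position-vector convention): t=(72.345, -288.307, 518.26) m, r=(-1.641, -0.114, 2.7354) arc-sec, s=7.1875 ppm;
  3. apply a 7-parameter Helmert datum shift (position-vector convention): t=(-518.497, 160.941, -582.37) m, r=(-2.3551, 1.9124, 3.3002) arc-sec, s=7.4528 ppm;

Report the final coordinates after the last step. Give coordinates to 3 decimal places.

start: φ=62.830031°, λ=-139.982308°, h=2903.690 m
→ ECEF (a=6378137.000, f=1/298.257222101): X=-2237443.3938, Y=-1878615.5623, Z=5653935.6265
→ Helmert 7p (PV): X=-2237365.3417, Y=-1878902.0622, Z=5654508.2336
→ Helmert 7p (PV): X=-2237818.0244, Y=-1878726.3592, Z=5654010.2027

X=-2237818.024 m, Y=-1878726.359 m, Z=5654010.203 m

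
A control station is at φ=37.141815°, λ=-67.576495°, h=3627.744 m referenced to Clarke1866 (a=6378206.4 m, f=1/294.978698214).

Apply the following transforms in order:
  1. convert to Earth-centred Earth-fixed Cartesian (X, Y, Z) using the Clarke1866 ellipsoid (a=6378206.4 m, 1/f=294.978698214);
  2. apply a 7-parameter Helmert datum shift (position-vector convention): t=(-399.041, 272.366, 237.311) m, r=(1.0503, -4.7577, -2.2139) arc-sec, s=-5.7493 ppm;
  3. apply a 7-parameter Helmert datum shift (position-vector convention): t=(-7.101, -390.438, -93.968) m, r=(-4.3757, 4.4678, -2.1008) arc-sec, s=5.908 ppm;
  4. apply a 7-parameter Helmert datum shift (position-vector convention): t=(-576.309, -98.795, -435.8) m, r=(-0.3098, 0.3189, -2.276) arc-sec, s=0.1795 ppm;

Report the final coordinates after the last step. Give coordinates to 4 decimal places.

X=1941790.4730 m, Y=-4708612.0970 m, Z=3831739.9396 m

start: φ=37.141815°, λ=-67.576495°, h=3627.744 m
→ ECEF (a=6378206.400, f=1/294.978698214): X=1942922.1692, Y=-4708399.1089, Z=3831948.3842
→ Helmert 7p (PV): X=1942373.0343, Y=-4708140.0389, Z=3832184.5043
→ Helmert 7p (PV): X=1942412.4638, Y=-4708496.7793, Z=3832170.9829
→ Helmert 7p (PV): X=1941790.4730, Y=-4708612.0970, Z=3831739.9396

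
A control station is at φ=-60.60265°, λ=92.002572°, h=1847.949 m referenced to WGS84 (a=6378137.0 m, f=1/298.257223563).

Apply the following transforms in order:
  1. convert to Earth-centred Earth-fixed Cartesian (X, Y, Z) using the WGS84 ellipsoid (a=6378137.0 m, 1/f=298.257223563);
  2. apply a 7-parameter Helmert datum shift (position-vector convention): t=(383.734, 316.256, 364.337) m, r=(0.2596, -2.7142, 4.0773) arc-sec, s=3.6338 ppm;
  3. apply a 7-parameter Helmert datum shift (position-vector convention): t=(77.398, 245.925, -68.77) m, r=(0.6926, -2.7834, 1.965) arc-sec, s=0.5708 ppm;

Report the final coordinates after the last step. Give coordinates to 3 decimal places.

X=-109198.046 m, Y=3138366.495 m, Z=-5535069.681 m

start: φ=-60.602650°, λ=92.002572°, h=1847.949 m
→ ECEF (a=6378137.000, f=1/298.257223563): X=-109714.3263, Y=3137768.7791, Z=-5535353.5413
→ Helmert 7p (PV): X=-109320.1775, Y=3138101.2350, Z=-5535006.8133
→ Helmert 7p (PV): X=-109198.0462, Y=3138366.4954, Z=-5535069.6807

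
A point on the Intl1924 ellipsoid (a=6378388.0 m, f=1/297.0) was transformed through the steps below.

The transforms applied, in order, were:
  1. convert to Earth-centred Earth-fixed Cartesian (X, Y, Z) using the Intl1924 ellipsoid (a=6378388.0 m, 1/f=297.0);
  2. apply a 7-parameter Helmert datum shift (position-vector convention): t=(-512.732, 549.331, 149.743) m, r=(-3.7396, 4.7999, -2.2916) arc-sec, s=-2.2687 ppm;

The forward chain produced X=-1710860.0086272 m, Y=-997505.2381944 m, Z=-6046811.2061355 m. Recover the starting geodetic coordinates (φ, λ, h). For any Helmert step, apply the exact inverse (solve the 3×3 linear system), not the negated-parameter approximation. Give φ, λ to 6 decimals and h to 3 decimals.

start: X=-1710860.0086, Y=-997505.2382, Z=-6046811.2061 m
→ Helmert⁻¹: X=-1710199.3516, Y=-997966.2005, Z=-6047032.5584
→ geod (Bowring, a=6378388.000): φ=-71.98305600°, λ=-149.73481700°, h=3982.6310 m

φ=-71.983056°, λ=-149.734817°, h=3982.631 m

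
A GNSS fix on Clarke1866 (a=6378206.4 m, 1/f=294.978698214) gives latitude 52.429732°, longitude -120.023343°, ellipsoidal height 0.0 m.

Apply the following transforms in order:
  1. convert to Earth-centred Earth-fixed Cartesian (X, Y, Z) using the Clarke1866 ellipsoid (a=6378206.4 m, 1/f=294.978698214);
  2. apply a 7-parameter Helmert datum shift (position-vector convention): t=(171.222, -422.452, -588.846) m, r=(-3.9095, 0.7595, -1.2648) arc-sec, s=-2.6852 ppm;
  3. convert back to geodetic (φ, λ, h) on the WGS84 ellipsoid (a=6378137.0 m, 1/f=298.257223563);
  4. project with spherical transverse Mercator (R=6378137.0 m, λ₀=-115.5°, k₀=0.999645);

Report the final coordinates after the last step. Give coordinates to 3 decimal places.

E=-306572.547 m, N=5843274.206 m

start: φ=52.429732°, λ=-120.023343°, h=0.000 m
→ ECEF (a=6378206.400, f=1/294.978698214): X=-1950026.8776, Y=-3374370.0099, Z=5031897.1388
→ Helmert 7p (PV): X=-1949852.5825, Y=-3374676.0704, Z=5031365.9184
→ geod (Bowring, a=6378137.000): φ=52.42348601°, λ=-120.01887330°, h=-392.4778 m
→ tm (R=6378137.0, λ₀=-115.5°): E=-306572.5468, N=5843274.2058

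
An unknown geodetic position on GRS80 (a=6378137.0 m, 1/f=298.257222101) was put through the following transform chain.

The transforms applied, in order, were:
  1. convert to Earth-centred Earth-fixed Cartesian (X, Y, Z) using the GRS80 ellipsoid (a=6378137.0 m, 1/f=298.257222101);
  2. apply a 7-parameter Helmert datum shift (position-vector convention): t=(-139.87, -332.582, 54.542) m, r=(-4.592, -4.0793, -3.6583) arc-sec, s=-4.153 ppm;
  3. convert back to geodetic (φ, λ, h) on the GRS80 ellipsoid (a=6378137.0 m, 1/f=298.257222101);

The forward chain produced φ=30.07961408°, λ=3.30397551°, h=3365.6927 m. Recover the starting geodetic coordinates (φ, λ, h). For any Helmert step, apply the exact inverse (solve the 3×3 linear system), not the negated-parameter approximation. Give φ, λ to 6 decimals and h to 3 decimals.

φ=30.077409°, λ=3.307580°, h=3501.922 m

start: φ=30.079614°, λ=3.303976°, h=3365.693 m
→ ECEF (a=6378137.000, f=1/298.257222101): X=5517564.5760, Y=318524.8867, Z=3179700.6419
→ Helmert⁻¹: X=5517784.5875, Y=318885.8706, Z=3179557.2791
→ geod (Bowring, a=6378137.000): φ=30.07740900°, λ=3.30758000°, h=3501.9220 m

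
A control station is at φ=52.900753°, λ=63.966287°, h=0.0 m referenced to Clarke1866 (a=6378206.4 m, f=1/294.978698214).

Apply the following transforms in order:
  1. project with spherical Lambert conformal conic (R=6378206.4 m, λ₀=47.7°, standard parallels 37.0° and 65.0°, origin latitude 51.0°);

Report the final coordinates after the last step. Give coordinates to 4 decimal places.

start: φ=52.900753°, λ=63.966287°, h=0.000 m
→ lcc (R=6378206.4, λ₀=47.7°): E=1050916.5043, N=322882.5239

E=1050916.5043 m, N=322882.5239 m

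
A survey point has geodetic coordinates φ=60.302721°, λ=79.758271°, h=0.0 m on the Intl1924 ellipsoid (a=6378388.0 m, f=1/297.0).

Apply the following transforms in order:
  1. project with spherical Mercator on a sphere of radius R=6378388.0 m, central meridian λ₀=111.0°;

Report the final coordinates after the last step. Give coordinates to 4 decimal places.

start: φ=60.302721°, λ=79.758271°, h=0.000 m
→ merc (R=6378388.0, λ₀=111.0°): E=-3477950.2268, N=8467779.2033

E=-3477950.2268 m, N=8467779.2033 m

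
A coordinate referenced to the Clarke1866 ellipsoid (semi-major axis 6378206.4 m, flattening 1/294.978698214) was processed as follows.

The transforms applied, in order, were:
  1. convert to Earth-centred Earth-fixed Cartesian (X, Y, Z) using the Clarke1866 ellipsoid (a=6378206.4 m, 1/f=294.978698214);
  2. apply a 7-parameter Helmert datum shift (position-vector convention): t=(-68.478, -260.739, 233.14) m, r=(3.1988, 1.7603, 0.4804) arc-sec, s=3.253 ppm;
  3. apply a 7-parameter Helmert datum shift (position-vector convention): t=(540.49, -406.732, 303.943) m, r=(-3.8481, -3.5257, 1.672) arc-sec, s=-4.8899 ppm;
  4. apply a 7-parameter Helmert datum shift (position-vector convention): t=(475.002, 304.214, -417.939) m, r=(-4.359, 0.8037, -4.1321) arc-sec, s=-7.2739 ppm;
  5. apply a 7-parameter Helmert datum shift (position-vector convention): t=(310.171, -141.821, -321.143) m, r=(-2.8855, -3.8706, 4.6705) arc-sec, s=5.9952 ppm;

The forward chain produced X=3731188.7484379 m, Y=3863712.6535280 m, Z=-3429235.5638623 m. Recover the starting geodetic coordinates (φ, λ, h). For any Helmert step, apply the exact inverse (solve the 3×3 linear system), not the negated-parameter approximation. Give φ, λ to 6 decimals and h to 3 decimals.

φ=-32.733065°, λ=46.013888°, h=132.109 m

start: X=3731188.7484, Y=3863712.6535, Z=-3429235.5639 m
→ Helmert⁻¹: X=3730879.3548, Y=3863794.7990, Z=-3428909.8229
→ Helmert⁻¹: X=3730367.4455, Y=3863665.8712, Z=-3428420.6364
→ Helmert⁻¹: X=3729817.9094, Y=3864125.2308, Z=-3428733.0101
→ Helmert⁻¹: X=3729912.5178, Y=3864311.5344, Z=-3428983.0926
→ geod (Bowring, a=6378206.400): φ=-32.73306500°, λ=46.01388800°, h=132.1090 m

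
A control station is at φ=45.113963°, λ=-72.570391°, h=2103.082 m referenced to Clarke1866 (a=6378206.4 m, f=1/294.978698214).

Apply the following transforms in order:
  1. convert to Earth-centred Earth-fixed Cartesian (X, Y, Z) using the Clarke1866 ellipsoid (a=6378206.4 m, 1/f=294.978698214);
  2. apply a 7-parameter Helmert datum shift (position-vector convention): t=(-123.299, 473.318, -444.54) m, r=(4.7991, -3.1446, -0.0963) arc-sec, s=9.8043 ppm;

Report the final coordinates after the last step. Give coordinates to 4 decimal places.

X=1350790.2477 m, Y=-4302833.2789 m, Z=4497101.9190 m

start: φ=45.113963°, λ=-72.570391°, h=2103.082 m
→ ECEF (a=6378206.400, f=1/294.978698214): X=1350970.8787, Y=-4303159.1318, Z=4497581.8883
→ Helmert 7p (PV): X=1350790.2477, Y=-4302833.2789, Z=4497101.9190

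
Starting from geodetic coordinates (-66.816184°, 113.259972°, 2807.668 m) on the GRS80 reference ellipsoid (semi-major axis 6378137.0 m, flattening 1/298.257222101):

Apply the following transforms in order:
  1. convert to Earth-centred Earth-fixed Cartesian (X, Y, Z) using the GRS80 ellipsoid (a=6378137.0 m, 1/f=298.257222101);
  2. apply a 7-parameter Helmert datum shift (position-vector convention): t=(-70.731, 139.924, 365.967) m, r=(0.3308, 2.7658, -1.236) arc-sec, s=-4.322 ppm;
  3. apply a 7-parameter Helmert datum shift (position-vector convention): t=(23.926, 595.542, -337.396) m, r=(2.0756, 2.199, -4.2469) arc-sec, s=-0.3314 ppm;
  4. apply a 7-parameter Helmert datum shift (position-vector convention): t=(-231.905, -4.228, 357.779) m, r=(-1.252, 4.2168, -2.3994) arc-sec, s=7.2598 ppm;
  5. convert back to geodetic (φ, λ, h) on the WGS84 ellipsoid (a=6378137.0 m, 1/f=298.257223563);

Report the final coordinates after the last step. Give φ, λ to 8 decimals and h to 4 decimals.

φ=-66.80708245°, λ=113.26217819°, h=2776.6369 m

start: φ=-66.816184°, λ=113.259972°, h=2807.668 m
→ ECEF (a=6378137.000, f=1/298.257222101): X=-994840.4165, Y=2314443.0588, Z=-5842954.3306
→ Helmert 7p (PV): X=-994971.3267, Y=2314588.3118, Z=-5842546.0589
→ Helmert 7p (PV): X=-994961.7023, Y=2315262.3651, Z=-5842847.6200
→ Helmert 7p (PV): X=-995293.3476, Y=2315251.0540, Z=-5842525.9716
→ geod (Bowring, a=6378137.000): φ=-66.80708245°, λ=113.26217819°, h=2776.6369 m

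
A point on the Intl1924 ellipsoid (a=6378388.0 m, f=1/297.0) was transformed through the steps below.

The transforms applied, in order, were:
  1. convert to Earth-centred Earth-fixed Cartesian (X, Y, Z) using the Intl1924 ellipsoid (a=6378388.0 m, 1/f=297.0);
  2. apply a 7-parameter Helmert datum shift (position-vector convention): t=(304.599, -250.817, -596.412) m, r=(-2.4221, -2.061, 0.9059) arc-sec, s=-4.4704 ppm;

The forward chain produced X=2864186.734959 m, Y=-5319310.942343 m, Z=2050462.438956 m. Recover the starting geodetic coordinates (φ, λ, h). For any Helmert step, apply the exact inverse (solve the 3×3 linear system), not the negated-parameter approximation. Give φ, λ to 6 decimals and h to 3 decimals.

start: X=2864186.7350, Y=-5319310.9423, Z=2050462.4390 m
→ Helmert⁻¹: X=2863892.0709, Y=-5319120.5657, Z=2050976.9433
→ geod (Bowring, a=6378388.000): φ=18.87044100°, λ=-61.70133000°, h=3608.7060 m

φ=18.870441°, λ=-61.701330°, h=3608.706 m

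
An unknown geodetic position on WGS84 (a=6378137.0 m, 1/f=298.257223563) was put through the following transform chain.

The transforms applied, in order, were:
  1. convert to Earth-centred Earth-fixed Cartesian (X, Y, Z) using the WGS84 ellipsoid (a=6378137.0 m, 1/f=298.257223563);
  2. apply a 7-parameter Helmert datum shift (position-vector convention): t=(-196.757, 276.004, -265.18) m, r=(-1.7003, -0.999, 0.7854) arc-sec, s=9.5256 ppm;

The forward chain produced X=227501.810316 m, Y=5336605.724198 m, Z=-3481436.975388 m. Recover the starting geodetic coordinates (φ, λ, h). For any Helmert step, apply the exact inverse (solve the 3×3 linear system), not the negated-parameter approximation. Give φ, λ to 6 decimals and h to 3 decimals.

φ=-33.270427°, λ=87.556675°, h=3686.107 m

start: X=227501.8103, Y=5336605.7242, Z=-3481436.9754 m
→ Helmert⁻¹: X=227699.8576, Y=5336306.7176, Z=-3481095.7496
→ geod (Bowring, a=6378137.000): φ=-33.27042700°, λ=87.55667500°, h=3686.1070 m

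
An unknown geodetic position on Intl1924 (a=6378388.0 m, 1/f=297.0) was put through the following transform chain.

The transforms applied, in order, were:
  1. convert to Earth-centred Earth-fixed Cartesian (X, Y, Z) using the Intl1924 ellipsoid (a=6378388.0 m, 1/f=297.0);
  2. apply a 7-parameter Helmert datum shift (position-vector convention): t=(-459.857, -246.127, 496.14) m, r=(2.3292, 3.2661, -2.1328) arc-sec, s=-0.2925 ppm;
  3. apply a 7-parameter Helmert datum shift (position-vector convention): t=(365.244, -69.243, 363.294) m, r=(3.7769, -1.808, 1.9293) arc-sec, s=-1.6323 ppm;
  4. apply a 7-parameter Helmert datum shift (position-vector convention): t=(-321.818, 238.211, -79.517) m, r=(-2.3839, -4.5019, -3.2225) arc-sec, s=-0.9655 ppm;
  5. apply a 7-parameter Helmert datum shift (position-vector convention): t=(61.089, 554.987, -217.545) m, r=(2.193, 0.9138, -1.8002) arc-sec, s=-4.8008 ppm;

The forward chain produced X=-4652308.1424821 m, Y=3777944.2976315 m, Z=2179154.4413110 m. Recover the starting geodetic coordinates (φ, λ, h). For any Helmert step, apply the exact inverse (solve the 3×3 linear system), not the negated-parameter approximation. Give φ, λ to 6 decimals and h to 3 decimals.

start: X=-4652308.1425, Y=3777944.2976, Z=2179154.4413 m
→ Helmert⁻¹: X=-4652434.1892, Y=3777390.0110, Z=2179321.6767
→ Helmert⁻¹: X=-4652128.3018, Y=3777057.5760, Z=2179548.4877
→ Helmert⁻¹: X=-4652446.7085, Y=3777216.4036, Z=2179160.3671
→ Helmert⁻¹: X=-4652061.7676, Y=3777440.1335, Z=2178548.5454
→ geod (Bowring, a=6378388.000): φ=20.10276700°, λ=140.92365400°, h=399.2380 m

φ=20.102767°, λ=140.923654°, h=399.238 m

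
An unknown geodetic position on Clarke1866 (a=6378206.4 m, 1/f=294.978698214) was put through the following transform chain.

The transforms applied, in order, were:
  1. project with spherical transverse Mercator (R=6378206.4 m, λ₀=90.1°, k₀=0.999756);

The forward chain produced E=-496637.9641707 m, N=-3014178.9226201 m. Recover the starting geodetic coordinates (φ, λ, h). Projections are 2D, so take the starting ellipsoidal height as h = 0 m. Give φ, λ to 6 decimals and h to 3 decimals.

start: E=-496637.9642, N=-3014178.9226 m
→ tm⁻¹: φ=-26.99454200°, λ=85.09569900°

φ=-26.994542°, λ=85.095699°, h=0.000 m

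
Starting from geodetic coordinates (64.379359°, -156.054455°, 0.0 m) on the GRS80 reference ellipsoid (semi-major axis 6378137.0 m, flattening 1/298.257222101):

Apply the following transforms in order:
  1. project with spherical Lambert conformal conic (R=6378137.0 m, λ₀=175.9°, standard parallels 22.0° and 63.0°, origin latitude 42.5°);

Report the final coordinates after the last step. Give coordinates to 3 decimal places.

start: φ=64.379359°, λ=-156.054455°, h=0.000 m
→ lcc (R=6378137.0, λ₀=175.9°): E=1339225.4223, N=2561858.0392

E=1339225.422 m, N=2561858.039 m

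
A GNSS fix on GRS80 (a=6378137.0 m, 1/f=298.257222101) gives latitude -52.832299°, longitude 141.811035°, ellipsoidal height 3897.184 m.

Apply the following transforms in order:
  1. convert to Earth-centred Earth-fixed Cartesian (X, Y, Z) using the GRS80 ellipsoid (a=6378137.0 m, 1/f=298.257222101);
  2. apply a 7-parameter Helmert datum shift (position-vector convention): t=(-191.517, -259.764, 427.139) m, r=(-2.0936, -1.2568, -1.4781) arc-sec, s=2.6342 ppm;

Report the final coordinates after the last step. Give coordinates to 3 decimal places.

X=-3037101.703 m, Y=2388614.054 m, Z=-5062024.802 m

start: φ=-52.832299°, λ=141.811035°, h=3897.184 m
→ ECEF (a=6378137.000, f=1/298.257222101): X=-3036950.1510, Y=2388897.1463, Z=-5062395.8532
→ Helmert 7p (PV): X=-3037101.7030, Y=2388614.0543, Z=-5062024.8017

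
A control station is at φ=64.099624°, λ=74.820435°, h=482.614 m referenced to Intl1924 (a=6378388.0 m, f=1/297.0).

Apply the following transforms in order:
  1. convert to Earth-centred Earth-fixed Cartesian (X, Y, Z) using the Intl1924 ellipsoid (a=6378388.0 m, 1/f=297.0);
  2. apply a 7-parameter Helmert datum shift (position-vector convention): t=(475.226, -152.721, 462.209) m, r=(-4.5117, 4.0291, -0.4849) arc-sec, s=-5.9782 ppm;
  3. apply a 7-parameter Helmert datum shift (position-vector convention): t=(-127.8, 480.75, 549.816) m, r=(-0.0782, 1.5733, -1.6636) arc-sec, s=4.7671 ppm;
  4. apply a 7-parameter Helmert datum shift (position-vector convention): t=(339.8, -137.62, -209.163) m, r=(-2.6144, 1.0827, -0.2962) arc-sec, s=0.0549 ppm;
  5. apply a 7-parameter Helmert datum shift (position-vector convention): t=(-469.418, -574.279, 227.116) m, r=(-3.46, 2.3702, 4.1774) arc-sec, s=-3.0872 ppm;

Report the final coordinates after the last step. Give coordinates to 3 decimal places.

start: φ=64.099624°, λ=74.820435°, h=482.614 m
→ ECEF (a=6378388.000, f=1/297.0): X=731581.5357, Y=2696468.0124, Z=5715136.7900
→ Helmert 7p (PV): X=732170.3639, Y=2696422.4599, Z=5715491.5620
→ Helmert 7p (PV): X=732111.3975, Y=2696912.3256, Z=5716062.0174
→ Helmert 7p (PV): X=732485.1145, Y=2696846.2533, Z=5715815.1420
→ Helmert 7p (PV): X=732024.4977, Y=2696374.3632, Z=5715970.9569

X=732024.498 m, Y=2696374.363 m, Z=5715970.957 m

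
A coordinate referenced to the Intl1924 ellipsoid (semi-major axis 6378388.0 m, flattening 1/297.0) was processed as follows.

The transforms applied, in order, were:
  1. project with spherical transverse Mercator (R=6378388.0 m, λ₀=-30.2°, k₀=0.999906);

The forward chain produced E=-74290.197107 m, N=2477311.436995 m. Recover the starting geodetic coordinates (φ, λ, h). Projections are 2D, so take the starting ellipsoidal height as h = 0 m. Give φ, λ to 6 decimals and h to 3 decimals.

φ=22.253693°, λ=-30.921094°, h=0.000 m

start: E=-74290.1971, N=2477311.4370 m
→ tm⁻¹: φ=22.25369300°, λ=-30.92109400°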